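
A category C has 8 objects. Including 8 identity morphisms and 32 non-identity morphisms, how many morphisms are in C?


Each object has an identity morphism, giving 8 identities.
Adding the 32 non-identity morphisms:
Total = 8 + 32 = 40

40


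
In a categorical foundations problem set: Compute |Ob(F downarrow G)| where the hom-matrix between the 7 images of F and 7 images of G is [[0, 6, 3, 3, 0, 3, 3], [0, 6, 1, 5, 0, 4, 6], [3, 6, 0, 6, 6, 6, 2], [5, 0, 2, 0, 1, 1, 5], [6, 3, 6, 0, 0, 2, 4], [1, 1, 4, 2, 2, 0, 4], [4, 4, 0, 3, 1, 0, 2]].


Objects of (F downarrow G) are triples (a, b, h: F(a)->G(b)).
The count equals the sum of all entries in the hom-matrix.
sum(row 0) = 18
sum(row 1) = 22
sum(row 2) = 29
sum(row 3) = 14
sum(row 4) = 21
sum(row 5) = 14
sum(row 6) = 14
Grand total = 132

132


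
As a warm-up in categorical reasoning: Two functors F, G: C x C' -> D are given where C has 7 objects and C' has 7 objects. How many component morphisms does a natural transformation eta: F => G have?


A natural transformation eta: F => G assigns one component morphism per
object of the domain category.
The domain is the product category C x C', so
|Ob(C x C')| = |Ob(C)| * |Ob(C')| = 7 * 7 = 49.
Therefore eta has 49 component morphisms.

49


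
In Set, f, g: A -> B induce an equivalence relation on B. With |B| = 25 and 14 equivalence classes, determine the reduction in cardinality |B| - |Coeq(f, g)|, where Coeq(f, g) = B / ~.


The coequalizer Coeq(f, g) = B / ~ has one element per equivalence class.
|B| = 25, |Coeq(f, g)| = 14.
|B| - |Coeq(f, g)| = 25 - 14 = 11.

11


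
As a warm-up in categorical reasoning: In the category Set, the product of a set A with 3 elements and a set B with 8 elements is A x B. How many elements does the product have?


In Set, the product A x B is the Cartesian product.
By the universal property, |A x B| = |A| * |B|.
|A x B| = 3 * 8 = 24

24


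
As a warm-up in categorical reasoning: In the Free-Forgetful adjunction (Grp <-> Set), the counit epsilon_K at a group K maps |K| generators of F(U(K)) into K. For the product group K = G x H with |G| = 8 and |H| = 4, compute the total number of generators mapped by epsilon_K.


The counit epsilon_K: F(U(K)) -> K of the Free-Forgetful adjunction
maps |K| generators of F(U(K)) into K. For K = G x H (the product group),
|G x H| = |G| * |H|.
Total generators mapped = 8 * 4 = 32.

32


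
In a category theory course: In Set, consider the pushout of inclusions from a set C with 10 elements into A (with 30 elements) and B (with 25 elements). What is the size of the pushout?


The pushout A +_C B identifies the images of C in A and B.
|A +_C B| = |A| + |B| - |C| (for injections).
= 30 + 25 - 10 = 45

45


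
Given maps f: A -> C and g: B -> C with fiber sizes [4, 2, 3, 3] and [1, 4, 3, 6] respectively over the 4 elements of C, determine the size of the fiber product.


The pullback A x_C B consists of pairs (a, b) with f(a) = g(b).
For each element c in C, the fiber product has |f^-1(c)| * |g^-1(c)| elements.
Summing over C: 4 * 1 + 2 * 4 + 3 * 3 + 3 * 6
= 4 + 8 + 9 + 18 = 39

39


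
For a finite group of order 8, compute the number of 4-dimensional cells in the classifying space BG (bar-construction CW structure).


In the bar-construction CW model of BG, the n-cells are indexed by
n-tuples [g_1|...|g_n] of non-identity elements of G (degenerate
simplices with some g_i = e do not contribute cells), so there are
(|G| - 1)^n n-cells.
For dim = 4 with |G| = 8:
cells = (8 - 1)^4 = 7^4 = 2401

2401


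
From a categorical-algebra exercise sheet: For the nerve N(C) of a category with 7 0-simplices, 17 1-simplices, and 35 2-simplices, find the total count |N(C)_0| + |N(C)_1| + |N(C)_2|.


The 2-skeleton of the nerve N(C) consists of simplices in dimensions 0, 1, 2:
  |N(C)_0| = 7 (objects)
  |N(C)_1| = 17 (morphisms)
  |N(C)_2| = 35 (composable pairs)
Total = 7 + 17 + 35 = 59

59


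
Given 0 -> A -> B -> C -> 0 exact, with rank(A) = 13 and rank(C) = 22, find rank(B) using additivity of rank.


For a short exact sequence 0 -> A -> B -> C -> 0,
rank is additive: rank(B) = rank(A) + rank(C).
rank(B) = 13 + 22 = 35

35


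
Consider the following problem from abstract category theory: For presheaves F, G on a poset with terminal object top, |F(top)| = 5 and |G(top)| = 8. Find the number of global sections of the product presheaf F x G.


Global sections of a presheaf on a poset with terminal top satisfy
Gamma(H) ~ H(top). Presheaves admit pointwise products, so
(F x G)(top) = F(top) x G(top) (Cartesian product).
|Gamma(F x G)| = |F(top)| * |G(top)| = 5 * 8 = 40.

40


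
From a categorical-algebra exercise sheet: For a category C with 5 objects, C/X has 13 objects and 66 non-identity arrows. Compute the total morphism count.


In the slice category C/X, objects are morphisms to X.
Identity morphisms: 13 (one per object of C/X).
Non-identity morphisms: 66.
Total = 13 + 66 = 79

79


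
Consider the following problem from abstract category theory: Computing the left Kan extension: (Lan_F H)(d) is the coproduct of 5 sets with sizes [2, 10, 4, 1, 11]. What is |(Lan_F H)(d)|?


Pointwise, the left Kan extension (Lan_F H)(d) is the colimit, indexed
by the comma category (F downarrow d), of H composed with the
projection (F downarrow d) -> C. Here that colimit is given
as a coproduct (disjoint union) of sets, so its cardinality is the
sum of the sizes of the summands.
Coproduct of sets with sizes: 2 + 10 + 4 + 1 + 11
= 28

28


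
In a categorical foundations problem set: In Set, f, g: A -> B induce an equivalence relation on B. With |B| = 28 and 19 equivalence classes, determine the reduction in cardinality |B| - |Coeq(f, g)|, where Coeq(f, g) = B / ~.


The coequalizer Coeq(f, g) = B / ~ has one element per equivalence class.
|B| = 28, |Coeq(f, g)| = 19.
|B| - |Coeq(f, g)| = 28 - 19 = 9.

9


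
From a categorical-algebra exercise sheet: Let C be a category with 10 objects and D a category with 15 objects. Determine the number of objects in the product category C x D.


The product category C x D has objects that are pairs (c, d).
Number of pairs = |Ob(C)| * |Ob(D)| = 10 * 15 = 150

150


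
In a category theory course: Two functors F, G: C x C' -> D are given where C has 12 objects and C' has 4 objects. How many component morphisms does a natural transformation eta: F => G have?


A natural transformation eta: F => G assigns one component morphism per
object of the domain category.
The domain is the product category C x C', so
|Ob(C x C')| = |Ob(C)| * |Ob(C')| = 12 * 4 = 48.
Therefore eta has 48 component morphisms.

48


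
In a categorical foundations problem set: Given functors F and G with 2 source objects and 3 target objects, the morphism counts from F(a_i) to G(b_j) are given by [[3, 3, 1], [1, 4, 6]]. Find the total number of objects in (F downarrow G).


Objects of (F downarrow G) are triples (a, b, h: F(a)->G(b)).
The count equals the sum of all entries in the hom-matrix.
sum(row 0) = 7
sum(row 1) = 11
Grand total = 18

18


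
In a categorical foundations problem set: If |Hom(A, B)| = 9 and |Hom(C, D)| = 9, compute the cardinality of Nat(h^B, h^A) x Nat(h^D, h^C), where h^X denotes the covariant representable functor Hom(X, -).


By the Yoneda lemma, Nat(h^B, h^A) is isomorphic to Hom(A, B),
so |Nat(h^B, h^A)| = |Hom(A, B)| and |Nat(h^D, h^C)| = |Hom(C, D)|.
|Hom(A, B)| = 9, |Hom(C, D)| = 9.
|Nat(h^B, h^A) x Nat(h^D, h^C)| = 9 * 9 = 81

81


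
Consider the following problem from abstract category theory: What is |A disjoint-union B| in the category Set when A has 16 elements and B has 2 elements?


In Set, the coproduct A + B is the disjoint union.
|A + B| = |A| + |B| = 16 + 2 = 18

18


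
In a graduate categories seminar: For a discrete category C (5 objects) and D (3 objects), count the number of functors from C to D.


A functor from a discrete category C to D is determined by
where each object maps. Each of the 5 objects of C can map
to any of the 3 objects of D independently.
Number of functors = 3^5 = 243

243


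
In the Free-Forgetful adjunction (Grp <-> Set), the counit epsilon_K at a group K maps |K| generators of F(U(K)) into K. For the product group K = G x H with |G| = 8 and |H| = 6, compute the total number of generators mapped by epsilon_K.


The counit epsilon_K: F(U(K)) -> K of the Free-Forgetful adjunction
maps |K| generators of F(U(K)) into K. For K = G x H (the product group),
|G x H| = |G| * |H|.
Total generators mapped = 8 * 6 = 48.

48


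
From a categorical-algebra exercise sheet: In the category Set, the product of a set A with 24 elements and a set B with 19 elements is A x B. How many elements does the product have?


In Set, the product A x B is the Cartesian product.
By the universal property, |A x B| = |A| * |B|.
|A x B| = 24 * 19 = 456

456


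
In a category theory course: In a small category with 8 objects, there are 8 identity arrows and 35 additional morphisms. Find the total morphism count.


Each object has an identity morphism, giving 8 identities.
Adding the 35 non-identity morphisms:
Total = 8 + 35 = 43

43


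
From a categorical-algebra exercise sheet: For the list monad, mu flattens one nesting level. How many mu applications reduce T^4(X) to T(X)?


Each application of mu: T^2 -> T removes one layer of nesting.
Starting at depth 4 (i.e., T^4(X)), we need to reach T(X).
Number of mu applications = 4 - 1 = 3

3


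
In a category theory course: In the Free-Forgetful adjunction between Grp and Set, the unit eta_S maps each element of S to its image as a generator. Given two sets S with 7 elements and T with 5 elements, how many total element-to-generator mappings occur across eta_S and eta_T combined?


The unit eta_X: X -> U(F(X)) of the Free-Forgetful adjunction
maps each element of X to a generator of F(X). For X = S + T (disjoint
union in Set), |S + T| = |S| + |T|.
Total mappings = 7 + 5 = 12.

12


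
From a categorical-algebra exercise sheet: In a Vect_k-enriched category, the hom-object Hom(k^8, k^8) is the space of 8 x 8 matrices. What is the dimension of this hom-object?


In Vect-enriched categories, Hom(k^n, k^m) is the space of m x n matrices.
dim(Hom(k^8, k^8)) = 8 * 8 = 64

64


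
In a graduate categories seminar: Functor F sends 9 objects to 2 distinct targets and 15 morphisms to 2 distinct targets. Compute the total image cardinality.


The image of F consists of distinct objects and distinct morphisms.
|Im(F)| on objects = 2
|Im(F)| on morphisms = 2
Total image cardinality = 2 + 2 = 4

4


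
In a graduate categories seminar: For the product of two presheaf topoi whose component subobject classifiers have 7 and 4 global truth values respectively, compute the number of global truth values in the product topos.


In a product of presheaf topoi E_1 x E_2, the subobject classifier
is Omega = Omega_1 x Omega_2 (componentwise), so
|Omega(top)| = |Omega_1(top_1)| * |Omega_2(top_2)|.
= 7 * 4 = 28.

28


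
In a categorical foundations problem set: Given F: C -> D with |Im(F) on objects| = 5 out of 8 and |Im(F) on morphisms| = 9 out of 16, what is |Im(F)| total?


The image of F consists of distinct objects and distinct morphisms.
|Im(F)| on objects = 5
|Im(F)| on morphisms = 9
Total image cardinality = 5 + 9 = 14

14


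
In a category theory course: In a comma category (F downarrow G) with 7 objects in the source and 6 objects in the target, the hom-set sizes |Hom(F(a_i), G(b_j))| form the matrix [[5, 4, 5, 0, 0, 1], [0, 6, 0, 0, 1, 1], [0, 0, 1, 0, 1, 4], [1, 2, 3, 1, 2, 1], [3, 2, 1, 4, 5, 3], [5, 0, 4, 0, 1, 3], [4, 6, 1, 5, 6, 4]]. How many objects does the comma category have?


Objects of (F downarrow G) are triples (a, b, h: F(a)->G(b)).
The count equals the sum of all entries in the hom-matrix.
sum(row 0) = 15
sum(row 1) = 8
sum(row 2) = 6
sum(row 3) = 10
sum(row 4) = 18
sum(row 5) = 13
sum(row 6) = 26
Grand total = 96

96


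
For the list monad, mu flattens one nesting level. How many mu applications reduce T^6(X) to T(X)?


Each application of mu: T^2 -> T removes one layer of nesting.
Starting at depth 6 (i.e., T^6(X)), we need to reach T(X).
Number of mu applications = 6 - 1 = 5

5


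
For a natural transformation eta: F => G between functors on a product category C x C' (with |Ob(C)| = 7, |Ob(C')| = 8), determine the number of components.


A natural transformation eta: F => G assigns one component morphism per
object of the domain category.
The domain is the product category C x C', so
|Ob(C x C')| = |Ob(C)| * |Ob(C')| = 7 * 8 = 56.
Therefore eta has 56 component morphisms.

56


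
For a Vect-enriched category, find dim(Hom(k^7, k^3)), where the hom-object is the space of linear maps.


In Vect-enriched categories, Hom(k^n, k^m) is the space of m x n matrices.
dim(Hom(k^7, k^3)) = 3 * 7 = 21

21


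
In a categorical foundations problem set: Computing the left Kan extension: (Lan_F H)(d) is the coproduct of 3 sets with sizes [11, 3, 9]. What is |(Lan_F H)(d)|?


Pointwise, the left Kan extension (Lan_F H)(d) is the colimit, indexed
by the comma category (F downarrow d), of H composed with the
projection (F downarrow d) -> C. Here that colimit is given
as a coproduct (disjoint union) of sets, so its cardinality is the
sum of the sizes of the summands.
Coproduct of sets with sizes: 11 + 3 + 9
= 23

23


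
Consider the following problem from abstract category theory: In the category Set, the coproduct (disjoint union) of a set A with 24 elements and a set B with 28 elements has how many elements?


In Set, the coproduct A + B is the disjoint union.
|A + B| = |A| + |B| = 24 + 28 = 52

52


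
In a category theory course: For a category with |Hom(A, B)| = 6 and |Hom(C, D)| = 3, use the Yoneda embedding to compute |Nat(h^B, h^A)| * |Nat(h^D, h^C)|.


By the Yoneda lemma, Nat(h^B, h^A) is isomorphic to Hom(A, B),
so |Nat(h^B, h^A)| = |Hom(A, B)| and |Nat(h^D, h^C)| = |Hom(C, D)|.
|Hom(A, B)| = 6, |Hom(C, D)| = 3.
|Nat(h^B, h^A) x Nat(h^D, h^C)| = 6 * 3 = 18

18


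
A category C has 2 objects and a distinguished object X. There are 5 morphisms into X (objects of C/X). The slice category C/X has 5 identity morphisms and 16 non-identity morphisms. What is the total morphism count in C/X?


In the slice category C/X, objects are morphisms to X.
Identity morphisms: 5 (one per object of C/X).
Non-identity morphisms: 16.
Total = 5 + 16 = 21

21


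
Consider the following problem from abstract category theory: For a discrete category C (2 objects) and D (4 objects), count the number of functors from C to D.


A functor from a discrete category C to D is determined by
where each object maps. Each of the 2 objects of C can map
to any of the 4 objects of D independently.
Number of functors = 4^2 = 16

16


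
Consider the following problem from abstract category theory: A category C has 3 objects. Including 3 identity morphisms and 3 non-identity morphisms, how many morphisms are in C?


Each object has an identity morphism, giving 3 identities.
Adding the 3 non-identity morphisms:
Total = 3 + 3 = 6

6


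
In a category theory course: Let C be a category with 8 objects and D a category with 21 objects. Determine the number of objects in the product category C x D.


The product category C x D has objects that are pairs (c, d).
Number of pairs = |Ob(C)| * |Ob(D)| = 8 * 21 = 168

168


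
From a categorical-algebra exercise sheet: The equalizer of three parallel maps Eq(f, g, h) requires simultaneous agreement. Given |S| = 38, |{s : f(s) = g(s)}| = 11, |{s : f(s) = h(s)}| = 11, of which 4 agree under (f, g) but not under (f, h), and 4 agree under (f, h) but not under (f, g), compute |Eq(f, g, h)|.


Eq(f, g, h) is the triple-agreement set: points in S where all three
maps take the same value. Using inclusion-exclusion on the pairwise data:
Pair (f, g) agrees on 11 points; pair (f, h) on 11 points.
Points agreeing under (f, g) but not (f, h) = 4; under (f, h) but not (f, g) = 4.
Triple-agreement = agreement-in-(f, g) minus points that agree under (f, g) but not (f, h):
|Eq(f, g, h)| = 11 - 4 = 7
(cross-check via (f, h): 11 - 4 = 7.)

7


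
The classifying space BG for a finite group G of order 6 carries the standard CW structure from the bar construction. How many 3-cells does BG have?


In the bar-construction CW model of BG, the n-cells are indexed by
n-tuples [g_1|...|g_n] of non-identity elements of G (degenerate
simplices with some g_i = e do not contribute cells), so there are
(|G| - 1)^n n-cells.
For dim = 3 with |G| = 6:
cells = (6 - 1)^3 = 5^3 = 125

125


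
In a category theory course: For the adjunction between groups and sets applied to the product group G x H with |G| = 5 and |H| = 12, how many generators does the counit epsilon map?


The counit epsilon_K: F(U(K)) -> K of the Free-Forgetful adjunction
maps |K| generators of F(U(K)) into K. For K = G x H (the product group),
|G x H| = |G| * |H|.
Total generators mapped = 5 * 12 = 60.

60


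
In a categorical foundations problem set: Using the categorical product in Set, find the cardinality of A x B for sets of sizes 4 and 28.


In Set, the product A x B is the Cartesian product.
By the universal property, |A x B| = |A| * |B|.
|A x B| = 4 * 28 = 112

112


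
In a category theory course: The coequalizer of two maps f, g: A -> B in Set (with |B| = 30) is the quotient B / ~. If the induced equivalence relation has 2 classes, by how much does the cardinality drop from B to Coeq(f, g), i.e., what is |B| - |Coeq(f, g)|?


The coequalizer Coeq(f, g) = B / ~ has one element per equivalence class.
|B| = 30, |Coeq(f, g)| = 2.
|B| - |Coeq(f, g)| = 30 - 2 = 28.

28


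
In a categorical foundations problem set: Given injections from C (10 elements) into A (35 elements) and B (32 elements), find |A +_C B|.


The pushout A +_C B identifies the images of C in A and B.
|A +_C B| = |A| + |B| - |C| (for injections).
= 35 + 32 - 10 = 57

57


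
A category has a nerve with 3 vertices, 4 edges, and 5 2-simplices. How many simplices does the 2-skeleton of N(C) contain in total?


The 2-skeleton of the nerve N(C) consists of simplices in dimensions 0, 1, 2:
  |N(C)_0| = 3 (objects)
  |N(C)_1| = 4 (morphisms)
  |N(C)_2| = 5 (composable pairs)
Total = 3 + 4 + 5 = 12

12


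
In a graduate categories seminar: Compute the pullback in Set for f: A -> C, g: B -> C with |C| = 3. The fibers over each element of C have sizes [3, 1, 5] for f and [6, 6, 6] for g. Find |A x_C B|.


The pullback A x_C B consists of pairs (a, b) with f(a) = g(b).
For each element c in C, the fiber product has |f^-1(c)| * |g^-1(c)| elements.
Summing over C: 3 * 6 + 1 * 6 + 5 * 6
= 18 + 6 + 30 = 54

54


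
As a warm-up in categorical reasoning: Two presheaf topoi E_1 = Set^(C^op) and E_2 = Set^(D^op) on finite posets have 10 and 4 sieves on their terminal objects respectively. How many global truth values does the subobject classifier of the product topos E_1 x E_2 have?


In a product of presheaf topoi E_1 x E_2, the subobject classifier
is Omega = Omega_1 x Omega_2 (componentwise), so
|Omega(top)| = |Omega_1(top_1)| * |Omega_2(top_2)|.
= 10 * 4 = 40.

40


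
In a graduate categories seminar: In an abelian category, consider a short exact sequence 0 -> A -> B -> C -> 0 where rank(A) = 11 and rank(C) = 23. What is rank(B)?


For a short exact sequence 0 -> A -> B -> C -> 0,
rank is additive: rank(B) = rank(A) + rank(C).
rank(B) = 11 + 23 = 34

34


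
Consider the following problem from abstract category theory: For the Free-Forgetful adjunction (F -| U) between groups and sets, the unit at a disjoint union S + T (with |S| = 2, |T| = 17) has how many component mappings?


The unit eta_X: X -> U(F(X)) of the Free-Forgetful adjunction
maps each element of X to a generator of F(X). For X = S + T (disjoint
union in Set), |S + T| = |S| + |T|.
Total mappings = 2 + 17 = 19.

19


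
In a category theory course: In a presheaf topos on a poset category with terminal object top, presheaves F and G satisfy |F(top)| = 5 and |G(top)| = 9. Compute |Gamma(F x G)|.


Global sections of a presheaf on a poset with terminal top satisfy
Gamma(H) ~ H(top). Presheaves admit pointwise products, so
(F x G)(top) = F(top) x G(top) (Cartesian product).
|Gamma(F x G)| = |F(top)| * |G(top)| = 5 * 9 = 45.

45


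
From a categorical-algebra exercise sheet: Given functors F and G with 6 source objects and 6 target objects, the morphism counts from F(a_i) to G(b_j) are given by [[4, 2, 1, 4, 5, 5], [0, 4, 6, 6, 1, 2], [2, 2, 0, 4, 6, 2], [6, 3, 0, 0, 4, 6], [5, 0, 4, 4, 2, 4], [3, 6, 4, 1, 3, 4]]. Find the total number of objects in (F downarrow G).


Objects of (F downarrow G) are triples (a, b, h: F(a)->G(b)).
The count equals the sum of all entries in the hom-matrix.
sum(row 0) = 21
sum(row 1) = 19
sum(row 2) = 16
sum(row 3) = 19
sum(row 4) = 19
sum(row 5) = 21
Grand total = 115

115


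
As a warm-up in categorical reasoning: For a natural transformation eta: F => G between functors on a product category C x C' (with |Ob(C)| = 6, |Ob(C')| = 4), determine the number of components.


A natural transformation eta: F => G assigns one component morphism per
object of the domain category.
The domain is the product category C x C', so
|Ob(C x C')| = |Ob(C)| * |Ob(C')| = 6 * 4 = 24.
Therefore eta has 24 component morphisms.

24


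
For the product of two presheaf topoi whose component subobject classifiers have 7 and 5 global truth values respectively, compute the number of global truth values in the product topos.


In a product of presheaf topoi E_1 x E_2, the subobject classifier
is Omega = Omega_1 x Omega_2 (componentwise), so
|Omega(top)| = |Omega_1(top_1)| * |Omega_2(top_2)|.
= 7 * 5 = 35.

35


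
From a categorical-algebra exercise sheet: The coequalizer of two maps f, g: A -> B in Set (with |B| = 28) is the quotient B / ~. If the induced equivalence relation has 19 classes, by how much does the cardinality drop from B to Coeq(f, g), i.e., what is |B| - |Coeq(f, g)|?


The coequalizer Coeq(f, g) = B / ~ has one element per equivalence class.
|B| = 28, |Coeq(f, g)| = 19.
|B| - |Coeq(f, g)| = 28 - 19 = 9.

9


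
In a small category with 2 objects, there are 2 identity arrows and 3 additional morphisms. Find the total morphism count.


Each object has an identity morphism, giving 2 identities.
Adding the 3 non-identity morphisms:
Total = 2 + 3 = 5

5


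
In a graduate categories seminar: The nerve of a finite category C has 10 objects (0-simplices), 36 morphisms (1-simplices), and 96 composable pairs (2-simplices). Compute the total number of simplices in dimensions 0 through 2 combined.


The 2-skeleton of the nerve N(C) consists of simplices in dimensions 0, 1, 2:
  |N(C)_0| = 10 (objects)
  |N(C)_1| = 36 (morphisms)
  |N(C)_2| = 96 (composable pairs)
Total = 10 + 36 + 96 = 142

142


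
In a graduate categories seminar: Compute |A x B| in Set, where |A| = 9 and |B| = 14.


In Set, the product A x B is the Cartesian product.
By the universal property, |A x B| = |A| * |B|.
|A x B| = 9 * 14 = 126

126


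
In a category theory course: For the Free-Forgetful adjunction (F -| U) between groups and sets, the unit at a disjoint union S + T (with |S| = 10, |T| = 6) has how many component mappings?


The unit eta_X: X -> U(F(X)) of the Free-Forgetful adjunction
maps each element of X to a generator of F(X). For X = S + T (disjoint
union in Set), |S + T| = |S| + |T|.
Total mappings = 10 + 6 = 16.

16


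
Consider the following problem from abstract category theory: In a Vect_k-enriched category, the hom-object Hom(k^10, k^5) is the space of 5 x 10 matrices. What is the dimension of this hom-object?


In Vect-enriched categories, Hom(k^n, k^m) is the space of m x n matrices.
dim(Hom(k^10, k^5)) = 5 * 10 = 50

50


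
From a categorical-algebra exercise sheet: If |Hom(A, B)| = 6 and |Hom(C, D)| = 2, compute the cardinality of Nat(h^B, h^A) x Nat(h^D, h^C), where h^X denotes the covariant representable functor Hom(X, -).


By the Yoneda lemma, Nat(h^B, h^A) is isomorphic to Hom(A, B),
so |Nat(h^B, h^A)| = |Hom(A, B)| and |Nat(h^D, h^C)| = |Hom(C, D)|.
|Hom(A, B)| = 6, |Hom(C, D)| = 2.
|Nat(h^B, h^A) x Nat(h^D, h^C)| = 6 * 2 = 12

12


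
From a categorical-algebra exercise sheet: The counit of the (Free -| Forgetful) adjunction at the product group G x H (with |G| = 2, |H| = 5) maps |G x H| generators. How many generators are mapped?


The counit epsilon_K: F(U(K)) -> K of the Free-Forgetful adjunction
maps |K| generators of F(U(K)) into K. For K = G x H (the product group),
|G x H| = |G| * |H|.
Total generators mapped = 2 * 5 = 10.

10


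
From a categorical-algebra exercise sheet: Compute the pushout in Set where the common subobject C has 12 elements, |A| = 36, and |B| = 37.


The pushout A +_C B identifies the images of C in A and B.
|A +_C B| = |A| + |B| - |C| (for injections).
= 36 + 37 - 12 = 61

61


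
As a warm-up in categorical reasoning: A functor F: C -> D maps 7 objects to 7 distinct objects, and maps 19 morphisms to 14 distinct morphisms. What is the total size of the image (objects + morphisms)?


The image of F consists of distinct objects and distinct morphisms.
|Im(F)| on objects = 7
|Im(F)| on morphisms = 14
Total image cardinality = 7 + 14 = 21

21


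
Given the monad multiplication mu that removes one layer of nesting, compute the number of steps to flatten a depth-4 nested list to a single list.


Each application of mu: T^2 -> T removes one layer of nesting.
Starting at depth 4 (i.e., T^4(X)), we need to reach T(X).
Number of mu applications = 4 - 1 = 3

3


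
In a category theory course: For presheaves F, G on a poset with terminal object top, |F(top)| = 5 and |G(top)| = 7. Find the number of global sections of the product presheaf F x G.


Global sections of a presheaf on a poset with terminal top satisfy
Gamma(H) ~ H(top). Presheaves admit pointwise products, so
(F x G)(top) = F(top) x G(top) (Cartesian product).
|Gamma(F x G)| = |F(top)| * |G(top)| = 5 * 7 = 35.

35


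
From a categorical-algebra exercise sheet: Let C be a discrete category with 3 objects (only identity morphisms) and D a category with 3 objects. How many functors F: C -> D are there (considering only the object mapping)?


A functor from a discrete category C to D is determined by
where each object maps. Each of the 3 objects of C can map
to any of the 3 objects of D independently.
Number of functors = 3^3 = 27

27


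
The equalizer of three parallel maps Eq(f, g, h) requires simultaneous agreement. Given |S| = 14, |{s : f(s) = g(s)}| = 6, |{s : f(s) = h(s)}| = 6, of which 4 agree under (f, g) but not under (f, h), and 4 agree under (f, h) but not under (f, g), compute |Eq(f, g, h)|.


Eq(f, g, h) is the triple-agreement set: points in S where all three
maps take the same value. Using inclusion-exclusion on the pairwise data:
Pair (f, g) agrees on 6 points; pair (f, h) on 6 points.
Points agreeing under (f, g) but not (f, h) = 4; under (f, h) but not (f, g) = 4.
Triple-agreement = agreement-in-(f, g) minus points that agree under (f, g) but not (f, h):
|Eq(f, g, h)| = 6 - 4 = 2
(cross-check via (f, h): 6 - 4 = 2.)

2


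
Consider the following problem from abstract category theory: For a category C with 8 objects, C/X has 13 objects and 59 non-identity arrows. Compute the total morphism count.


In the slice category C/X, objects are morphisms to X.
Identity morphisms: 13 (one per object of C/X).
Non-identity morphisms: 59.
Total = 13 + 59 = 72

72


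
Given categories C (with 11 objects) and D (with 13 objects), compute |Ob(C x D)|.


The product category C x D has objects that are pairs (c, d).
Number of pairs = |Ob(C)| * |Ob(D)| = 11 * 13 = 143

143


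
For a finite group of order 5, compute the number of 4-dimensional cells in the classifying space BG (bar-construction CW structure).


In the bar-construction CW model of BG, the n-cells are indexed by
n-tuples [g_1|...|g_n] of non-identity elements of G (degenerate
simplices with some g_i = e do not contribute cells), so there are
(|G| - 1)^n n-cells.
For dim = 4 with |G| = 5:
cells = (5 - 1)^4 = 4^4 = 256

256


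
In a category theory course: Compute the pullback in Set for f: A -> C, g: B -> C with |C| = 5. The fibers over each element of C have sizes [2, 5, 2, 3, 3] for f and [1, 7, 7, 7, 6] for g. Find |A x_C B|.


The pullback A x_C B consists of pairs (a, b) with f(a) = g(b).
For each element c in C, the fiber product has |f^-1(c)| * |g^-1(c)| elements.
Summing over C: 2 * 1 + 5 * 7 + 2 * 7 + 3 * 7 + 3 * 6
= 2 + 35 + 14 + 21 + 18 = 90

90


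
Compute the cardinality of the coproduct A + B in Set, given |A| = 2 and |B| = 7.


In Set, the coproduct A + B is the disjoint union.
|A + B| = |A| + |B| = 2 + 7 = 9

9


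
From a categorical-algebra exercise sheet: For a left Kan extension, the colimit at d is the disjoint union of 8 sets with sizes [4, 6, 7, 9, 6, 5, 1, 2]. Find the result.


Pointwise, the left Kan extension (Lan_F H)(d) is the colimit, indexed
by the comma category (F downarrow d), of H composed with the
projection (F downarrow d) -> C. Here that colimit is given
as a coproduct (disjoint union) of sets, so its cardinality is the
sum of the sizes of the summands.
Coproduct of sets with sizes: 4 + 6 + 7 + 9 + 6 + 5 + 1 + 2
= 40

40


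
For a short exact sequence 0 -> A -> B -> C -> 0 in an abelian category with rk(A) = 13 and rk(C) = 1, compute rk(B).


For a short exact sequence 0 -> A -> B -> C -> 0,
rank is additive: rank(B) = rank(A) + rank(C).
rank(B) = 13 + 1 = 14

14


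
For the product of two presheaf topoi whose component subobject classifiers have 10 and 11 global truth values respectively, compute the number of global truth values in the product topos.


In a product of presheaf topoi E_1 x E_2, the subobject classifier
is Omega = Omega_1 x Omega_2 (componentwise), so
|Omega(top)| = |Omega_1(top_1)| * |Omega_2(top_2)|.
= 10 * 11 = 110.

110


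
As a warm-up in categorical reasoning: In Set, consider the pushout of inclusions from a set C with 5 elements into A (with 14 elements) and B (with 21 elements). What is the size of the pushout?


The pushout A +_C B identifies the images of C in A and B.
|A +_C B| = |A| + |B| - |C| (for injections).
= 14 + 21 - 5 = 30

30


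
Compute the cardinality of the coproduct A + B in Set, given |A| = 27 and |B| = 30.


In Set, the coproduct A + B is the disjoint union.
|A + B| = |A| + |B| = 27 + 30 = 57

57


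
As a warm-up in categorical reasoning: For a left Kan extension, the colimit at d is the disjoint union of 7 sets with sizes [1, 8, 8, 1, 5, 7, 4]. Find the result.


Pointwise, the left Kan extension (Lan_F H)(d) is the colimit, indexed
by the comma category (F downarrow d), of H composed with the
projection (F downarrow d) -> C. Here that colimit is given
as a coproduct (disjoint union) of sets, so its cardinality is the
sum of the sizes of the summands.
Coproduct of sets with sizes: 1 + 8 + 8 + 1 + 5 + 7 + 4
= 34

34


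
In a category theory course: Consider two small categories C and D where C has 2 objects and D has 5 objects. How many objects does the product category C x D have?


The product category C x D has objects that are pairs (c, d).
Number of pairs = |Ob(C)| * |Ob(D)| = 2 * 5 = 10

10


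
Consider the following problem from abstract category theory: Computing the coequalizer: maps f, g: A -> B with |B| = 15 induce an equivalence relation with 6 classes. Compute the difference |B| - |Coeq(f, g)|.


The coequalizer Coeq(f, g) = B / ~ has one element per equivalence class.
|B| = 15, |Coeq(f, g)| = 6.
|B| - |Coeq(f, g)| = 15 - 6 = 9.

9


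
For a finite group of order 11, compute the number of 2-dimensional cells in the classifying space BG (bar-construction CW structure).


In the bar-construction CW model of BG, the n-cells are indexed by
n-tuples [g_1|...|g_n] of non-identity elements of G (degenerate
simplices with some g_i = e do not contribute cells), so there are
(|G| - 1)^n n-cells.
For dim = 2 with |G| = 11:
cells = (11 - 1)^2 = 10^2 = 100

100


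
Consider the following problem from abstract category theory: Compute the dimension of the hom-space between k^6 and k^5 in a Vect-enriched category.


In Vect-enriched categories, Hom(k^n, k^m) is the space of m x n matrices.
dim(Hom(k^6, k^5)) = 5 * 6 = 30

30


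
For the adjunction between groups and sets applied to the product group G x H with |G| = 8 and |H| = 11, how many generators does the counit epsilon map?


The counit epsilon_K: F(U(K)) -> K of the Free-Forgetful adjunction
maps |K| generators of F(U(K)) into K. For K = G x H (the product group),
|G x H| = |G| * |H|.
Total generators mapped = 8 * 11 = 88.

88


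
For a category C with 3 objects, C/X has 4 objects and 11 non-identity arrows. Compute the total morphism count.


In the slice category C/X, objects are morphisms to X.
Identity morphisms: 4 (one per object of C/X).
Non-identity morphisms: 11.
Total = 4 + 11 = 15

15


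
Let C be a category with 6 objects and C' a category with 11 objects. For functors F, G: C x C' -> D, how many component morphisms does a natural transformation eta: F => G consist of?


A natural transformation eta: F => G assigns one component morphism per
object of the domain category.
The domain is the product category C x C', so
|Ob(C x C')| = |Ob(C)| * |Ob(C')| = 6 * 11 = 66.
Therefore eta has 66 component morphisms.

66


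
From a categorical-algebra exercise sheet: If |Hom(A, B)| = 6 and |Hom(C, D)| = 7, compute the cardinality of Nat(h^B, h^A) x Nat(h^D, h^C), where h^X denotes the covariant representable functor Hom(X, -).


By the Yoneda lemma, Nat(h^B, h^A) is isomorphic to Hom(A, B),
so |Nat(h^B, h^A)| = |Hom(A, B)| and |Nat(h^D, h^C)| = |Hom(C, D)|.
|Hom(A, B)| = 6, |Hom(C, D)| = 7.
|Nat(h^B, h^A) x Nat(h^D, h^C)| = 6 * 7 = 42

42


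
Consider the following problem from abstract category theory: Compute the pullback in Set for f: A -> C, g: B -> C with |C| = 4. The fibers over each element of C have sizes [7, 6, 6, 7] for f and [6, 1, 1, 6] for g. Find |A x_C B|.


The pullback A x_C B consists of pairs (a, b) with f(a) = g(b).
For each element c in C, the fiber product has |f^-1(c)| * |g^-1(c)| elements.
Summing over C: 7 * 6 + 6 * 1 + 6 * 1 + 7 * 6
= 42 + 6 + 6 + 42 = 96

96


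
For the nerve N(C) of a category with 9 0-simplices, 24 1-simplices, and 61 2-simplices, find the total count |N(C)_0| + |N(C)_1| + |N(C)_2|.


The 2-skeleton of the nerve N(C) consists of simplices in dimensions 0, 1, 2:
  |N(C)_0| = 9 (objects)
  |N(C)_1| = 24 (morphisms)
  |N(C)_2| = 61 (composable pairs)
Total = 9 + 24 + 61 = 94

94


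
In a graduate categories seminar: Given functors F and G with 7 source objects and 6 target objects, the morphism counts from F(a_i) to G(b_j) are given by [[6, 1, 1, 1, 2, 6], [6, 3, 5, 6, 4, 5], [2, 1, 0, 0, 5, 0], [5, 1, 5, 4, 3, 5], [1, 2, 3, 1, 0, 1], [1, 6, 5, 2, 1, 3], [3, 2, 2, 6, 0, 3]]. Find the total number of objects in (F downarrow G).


Objects of (F downarrow G) are triples (a, b, h: F(a)->G(b)).
The count equals the sum of all entries in the hom-matrix.
sum(row 0) = 17
sum(row 1) = 29
sum(row 2) = 8
sum(row 3) = 23
sum(row 4) = 8
sum(row 5) = 18
sum(row 6) = 16
Grand total = 119

119


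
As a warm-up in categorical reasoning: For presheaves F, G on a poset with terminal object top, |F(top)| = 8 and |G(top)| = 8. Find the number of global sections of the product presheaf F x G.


Global sections of a presheaf on a poset with terminal top satisfy
Gamma(H) ~ H(top). Presheaves admit pointwise products, so
(F x G)(top) = F(top) x G(top) (Cartesian product).
|Gamma(F x G)| = |F(top)| * |G(top)| = 8 * 8 = 64.

64


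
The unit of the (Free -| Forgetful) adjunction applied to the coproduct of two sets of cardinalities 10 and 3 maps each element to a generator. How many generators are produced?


The unit eta_X: X -> U(F(X)) of the Free-Forgetful adjunction
maps each element of X to a generator of F(X). For X = S + T (disjoint
union in Set), |S + T| = |S| + |T|.
Total mappings = 10 + 3 = 13.

13


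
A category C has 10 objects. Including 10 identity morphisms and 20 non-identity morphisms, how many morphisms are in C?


Each object has an identity morphism, giving 10 identities.
Adding the 20 non-identity morphisms:
Total = 10 + 20 = 30

30


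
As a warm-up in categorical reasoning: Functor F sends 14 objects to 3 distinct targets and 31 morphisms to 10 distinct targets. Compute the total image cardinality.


The image of F consists of distinct objects and distinct morphisms.
|Im(F)| on objects = 3
|Im(F)| on morphisms = 10
Total image cardinality = 3 + 10 = 13

13


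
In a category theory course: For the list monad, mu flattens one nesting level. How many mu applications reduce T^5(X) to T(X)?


Each application of mu: T^2 -> T removes one layer of nesting.
Starting at depth 5 (i.e., T^5(X)), we need to reach T(X).
Number of mu applications = 5 - 1 = 4

4


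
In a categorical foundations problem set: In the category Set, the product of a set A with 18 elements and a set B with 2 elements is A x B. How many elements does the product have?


In Set, the product A x B is the Cartesian product.
By the universal property, |A x B| = |A| * |B|.
|A x B| = 18 * 2 = 36

36


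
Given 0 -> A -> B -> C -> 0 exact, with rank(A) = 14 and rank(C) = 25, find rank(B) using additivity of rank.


For a short exact sequence 0 -> A -> B -> C -> 0,
rank is additive: rank(B) = rank(A) + rank(C).
rank(B) = 14 + 25 = 39

39


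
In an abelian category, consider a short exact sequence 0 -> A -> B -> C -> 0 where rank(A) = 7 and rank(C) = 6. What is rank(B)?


For a short exact sequence 0 -> A -> B -> C -> 0,
rank is additive: rank(B) = rank(A) + rank(C).
rank(B) = 7 + 6 = 13

13


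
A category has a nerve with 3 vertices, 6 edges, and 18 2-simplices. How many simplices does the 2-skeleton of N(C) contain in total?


The 2-skeleton of the nerve N(C) consists of simplices in dimensions 0, 1, 2:
  |N(C)_0| = 3 (objects)
  |N(C)_1| = 6 (morphisms)
  |N(C)_2| = 18 (composable pairs)
Total = 3 + 6 + 18 = 27

27


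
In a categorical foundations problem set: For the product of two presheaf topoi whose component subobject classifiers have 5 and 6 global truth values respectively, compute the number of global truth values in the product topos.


In a product of presheaf topoi E_1 x E_2, the subobject classifier
is Omega = Omega_1 x Omega_2 (componentwise), so
|Omega(top)| = |Omega_1(top_1)| * |Omega_2(top_2)|.
= 5 * 6 = 30.

30


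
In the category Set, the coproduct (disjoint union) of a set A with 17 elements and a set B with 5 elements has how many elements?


In Set, the coproduct A + B is the disjoint union.
|A + B| = |A| + |B| = 17 + 5 = 22

22


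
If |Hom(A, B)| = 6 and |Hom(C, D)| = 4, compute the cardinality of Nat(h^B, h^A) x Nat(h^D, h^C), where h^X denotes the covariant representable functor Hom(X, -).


By the Yoneda lemma, Nat(h^B, h^A) is isomorphic to Hom(A, B),
so |Nat(h^B, h^A)| = |Hom(A, B)| and |Nat(h^D, h^C)| = |Hom(C, D)|.
|Hom(A, B)| = 6, |Hom(C, D)| = 4.
|Nat(h^B, h^A) x Nat(h^D, h^C)| = 6 * 4 = 24

24


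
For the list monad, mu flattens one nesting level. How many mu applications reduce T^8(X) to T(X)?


Each application of mu: T^2 -> T removes one layer of nesting.
Starting at depth 8 (i.e., T^8(X)), we need to reach T(X).
Number of mu applications = 8 - 1 = 7

7


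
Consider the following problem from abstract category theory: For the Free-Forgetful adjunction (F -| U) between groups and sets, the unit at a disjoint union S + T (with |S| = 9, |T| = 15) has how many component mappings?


The unit eta_X: X -> U(F(X)) of the Free-Forgetful adjunction
maps each element of X to a generator of F(X). For X = S + T (disjoint
union in Set), |S + T| = |S| + |T|.
Total mappings = 9 + 15 = 24.

24
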